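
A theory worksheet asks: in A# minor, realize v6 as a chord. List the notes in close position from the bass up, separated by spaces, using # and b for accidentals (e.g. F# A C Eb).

The numeral's case and figure indicate a minor triad. In A# minor its root, the dominant, is E#.
That chord is spelled E#-G#-B#.
With the 6 figure the chord is in first inversion; from the bass G# upward in close position it reads G#-B#-E#.

G# B# E#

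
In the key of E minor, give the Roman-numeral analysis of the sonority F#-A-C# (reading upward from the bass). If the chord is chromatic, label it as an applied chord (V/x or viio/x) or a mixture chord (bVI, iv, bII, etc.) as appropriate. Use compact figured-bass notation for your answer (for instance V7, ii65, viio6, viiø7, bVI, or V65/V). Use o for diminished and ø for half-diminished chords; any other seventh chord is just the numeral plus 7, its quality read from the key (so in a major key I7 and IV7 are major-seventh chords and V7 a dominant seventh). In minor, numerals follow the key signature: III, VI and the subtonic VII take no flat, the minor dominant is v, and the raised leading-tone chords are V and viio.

Stacked in thirds the chord is F#-A-C#: a minor triad on F#.
F# is the second degree of E minor. This is the minor supertonic, borrowed from the parallel major (the Dorian ii).

ii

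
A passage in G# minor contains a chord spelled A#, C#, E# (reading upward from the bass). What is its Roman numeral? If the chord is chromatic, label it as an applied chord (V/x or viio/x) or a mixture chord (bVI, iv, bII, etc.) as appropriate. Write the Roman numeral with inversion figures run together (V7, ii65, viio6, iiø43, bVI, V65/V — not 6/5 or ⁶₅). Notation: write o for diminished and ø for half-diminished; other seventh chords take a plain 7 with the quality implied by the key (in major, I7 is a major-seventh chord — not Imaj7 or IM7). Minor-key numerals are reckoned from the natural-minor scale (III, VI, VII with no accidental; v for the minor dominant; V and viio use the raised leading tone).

The pitches A#-C#-E# form a minor triad rooted on A#.
A# is the second degree of G# minor. This is the minor supertonic, borrowed from the parallel major (the Dorian ii).

ii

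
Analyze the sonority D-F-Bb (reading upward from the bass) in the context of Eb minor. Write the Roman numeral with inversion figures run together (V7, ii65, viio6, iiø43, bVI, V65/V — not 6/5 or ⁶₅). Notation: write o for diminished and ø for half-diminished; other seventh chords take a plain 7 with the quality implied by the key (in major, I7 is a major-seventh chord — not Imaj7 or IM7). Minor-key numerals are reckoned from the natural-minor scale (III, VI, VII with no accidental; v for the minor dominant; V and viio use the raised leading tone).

V6

The pitches Bb-D-F form a major triad rooted on Bb.
In Eb minor, Bb is the dominant; the diatonic major triad there is V.
With D in the bass the chord is in first inversion, so the figured bass is 6.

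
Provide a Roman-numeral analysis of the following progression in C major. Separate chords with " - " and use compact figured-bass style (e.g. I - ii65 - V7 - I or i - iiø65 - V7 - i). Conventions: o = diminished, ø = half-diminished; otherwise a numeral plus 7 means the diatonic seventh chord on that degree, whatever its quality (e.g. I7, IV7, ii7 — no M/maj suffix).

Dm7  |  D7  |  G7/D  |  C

ii7 - V7/V - V43 - I

Dm7: minor seventh chord on D = scale degree 2 → ii7.
D7: a dominant seventh chord on D, the applied dominant of V → V7/V.
G7/D has root G, degree 5 in C major, so V43.
C has root C, degree 1 in C major, so I.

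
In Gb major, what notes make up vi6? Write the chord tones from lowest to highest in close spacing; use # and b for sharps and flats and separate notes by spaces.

The numeral's case and figure indicate a minor triad. In Gb major its root, scale degree 6, is Eb.
That chord is spelled Eb-Gb-Bb.
The figured bass 6 indicates first inversion, placing the third (Gb) in the bass: Gb-Bb-Eb.

Gb Bb Eb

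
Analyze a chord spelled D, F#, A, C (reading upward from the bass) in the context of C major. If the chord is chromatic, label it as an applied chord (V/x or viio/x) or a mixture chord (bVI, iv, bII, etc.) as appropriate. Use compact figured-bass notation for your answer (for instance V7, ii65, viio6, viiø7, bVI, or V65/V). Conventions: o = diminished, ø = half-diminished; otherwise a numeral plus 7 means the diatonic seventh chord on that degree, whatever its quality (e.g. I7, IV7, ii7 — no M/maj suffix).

The pitches D-F#-A-C form a dominant seventh chord rooted on D.
D is not a diatonic chord root with this quality in C major, but it lies a perfect fifth above G (V), so the chord functions as an applied dominant of V.

V7/V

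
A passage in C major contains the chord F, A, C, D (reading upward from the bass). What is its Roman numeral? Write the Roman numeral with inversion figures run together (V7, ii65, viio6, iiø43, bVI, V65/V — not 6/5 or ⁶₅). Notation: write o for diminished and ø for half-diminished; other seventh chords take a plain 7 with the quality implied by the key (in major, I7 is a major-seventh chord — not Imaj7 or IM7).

The pitches D-F-A-C form a minor seventh chord rooted on D.
D is scale degree 2 in C major, and a minor seventh chord on that degree is written ii7.
With F in the bass the chord is in first inversion, so the figured bass is 65.

ii65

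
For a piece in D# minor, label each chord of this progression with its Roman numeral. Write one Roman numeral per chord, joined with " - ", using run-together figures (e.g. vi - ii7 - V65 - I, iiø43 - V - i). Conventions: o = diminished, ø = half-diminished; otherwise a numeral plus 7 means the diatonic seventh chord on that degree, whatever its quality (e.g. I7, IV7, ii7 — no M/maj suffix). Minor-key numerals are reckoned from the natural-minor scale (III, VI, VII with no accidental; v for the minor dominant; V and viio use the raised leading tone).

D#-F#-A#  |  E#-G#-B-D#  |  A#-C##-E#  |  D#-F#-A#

i - iiø7 - V - i

D#-F#-A#: root D# is the tonic; minor triad there is i.
E#-G#-B-D#: half-diminished seventh chord on E# = scale degree 2 → iiø7.
A#-C##-E#: root A# is the dominant; major triad there is V.
D#-F#-A#: root D# is the tonic; minor triad there is i.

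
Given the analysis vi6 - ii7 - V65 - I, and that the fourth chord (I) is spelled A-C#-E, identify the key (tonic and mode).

A major

I is given as A-C#-E — a major triad with root A.
If A is scale degree 1 and the mode makes that degree carry a major triad, the tonic is A and the mode is major.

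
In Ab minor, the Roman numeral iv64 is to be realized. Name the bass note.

Ab

iv in Ab minor has root Db; the chord is Db-Fb-Ab.
The figure 64 means second inversion — the fifth is in the bass.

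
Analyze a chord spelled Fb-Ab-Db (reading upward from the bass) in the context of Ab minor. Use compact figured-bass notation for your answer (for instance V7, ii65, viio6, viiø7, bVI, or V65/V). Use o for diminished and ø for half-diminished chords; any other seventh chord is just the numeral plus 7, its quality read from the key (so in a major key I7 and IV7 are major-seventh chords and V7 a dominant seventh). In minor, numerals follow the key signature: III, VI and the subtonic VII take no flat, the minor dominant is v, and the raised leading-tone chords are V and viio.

iv6

The pitches Db-Fb-Ab form a minor triad rooted on Db.
In Ab minor, Db is the subdominant; the diatonic minor triad there is iv.
With Fb in the bass the chord is in first inversion, so the figured bass is 6.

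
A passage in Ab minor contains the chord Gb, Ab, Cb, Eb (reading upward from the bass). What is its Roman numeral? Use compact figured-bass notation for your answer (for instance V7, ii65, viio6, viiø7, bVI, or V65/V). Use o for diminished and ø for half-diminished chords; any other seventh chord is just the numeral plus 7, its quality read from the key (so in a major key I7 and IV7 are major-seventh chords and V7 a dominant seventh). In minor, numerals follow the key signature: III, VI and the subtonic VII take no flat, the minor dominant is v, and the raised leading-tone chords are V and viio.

The pitches Ab-Cb-Eb-Gb form a minor seventh chord rooted on Ab.
In Ab minor, Ab is the tonic; the diatonic minor seventh chord there is i7.
With Gb in the bass the chord is in third inversion, so the figured bass is 42.

i42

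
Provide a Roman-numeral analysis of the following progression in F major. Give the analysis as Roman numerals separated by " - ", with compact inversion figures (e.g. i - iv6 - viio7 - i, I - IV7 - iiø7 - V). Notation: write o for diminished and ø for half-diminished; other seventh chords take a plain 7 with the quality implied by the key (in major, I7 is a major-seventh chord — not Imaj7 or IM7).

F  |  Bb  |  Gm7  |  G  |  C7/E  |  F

I - IV - ii7 - V/V - V65 - I

F: major triad on F = scale degree 1 → I.
Bb: root Bb is the subdominant; major triad there is IV.
Gm7: root G is the supertonic; minor seventh chord there is ii7.
G is the secondary dominant of V (major triad on G): V/V.
C7/E: root C is the dominant; dominant seventh chord there is V65.
F: root F is the tonic; major triad there is I.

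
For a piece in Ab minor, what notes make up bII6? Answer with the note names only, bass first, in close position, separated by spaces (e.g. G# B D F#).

Db Fb Bbb

Scale degree 2 in Ab minor is Bb; lowering it a half step gives Bbb. bII6 is the Neapolitan sixth — a major triad on the lowered second degree, here in its customary first inversion.
So the chord is Bbb-Db-Fb.
The figured bass 6 indicates first inversion, placing the third (Db) in the bass: Db-Fb-Bbb.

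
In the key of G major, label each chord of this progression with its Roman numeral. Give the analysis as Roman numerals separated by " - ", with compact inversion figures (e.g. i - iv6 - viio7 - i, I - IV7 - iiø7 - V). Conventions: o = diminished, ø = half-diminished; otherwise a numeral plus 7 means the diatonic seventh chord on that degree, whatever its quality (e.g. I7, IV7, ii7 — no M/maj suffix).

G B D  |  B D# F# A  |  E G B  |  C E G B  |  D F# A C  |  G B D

G-B-D has root G, degree 1 in G major, so I.
B-D#-F#-A: a dominant seventh chord on B, the applied dominant of vi → V7/vi.
E-G-B: root E is the submediant; minor triad there is vi.
C-E-G-B: root C is the subdominant; major seventh chord there is IV7.
D-F#-A-C: dominant seventh chord on D = scale degree 5 → V7.
G-B-D: root G is the tonic; major triad there is I.

I - V7/vi - vi - IV7 - V7 - I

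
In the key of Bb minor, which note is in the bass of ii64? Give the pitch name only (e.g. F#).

G

ii in Bb minor has root C; the chord is C-Eb-G.
The figure 64 means second inversion — the fifth is in the bass.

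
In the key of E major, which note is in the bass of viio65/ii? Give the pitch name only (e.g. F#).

The applied chord viio65/ii is rooted on E#: E#-G#-B-D.
The figure 65 means first inversion — the third is in the bass.

G#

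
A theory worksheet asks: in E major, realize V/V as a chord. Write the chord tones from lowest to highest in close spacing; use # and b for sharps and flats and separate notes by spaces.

V/V is a secondary dominant — the dominant triad of V. V in E major is B, so the applied chord's root is F#, a perfect fifth above.
Building a major triad on F# gives F#-A#-C#.

F# A# C#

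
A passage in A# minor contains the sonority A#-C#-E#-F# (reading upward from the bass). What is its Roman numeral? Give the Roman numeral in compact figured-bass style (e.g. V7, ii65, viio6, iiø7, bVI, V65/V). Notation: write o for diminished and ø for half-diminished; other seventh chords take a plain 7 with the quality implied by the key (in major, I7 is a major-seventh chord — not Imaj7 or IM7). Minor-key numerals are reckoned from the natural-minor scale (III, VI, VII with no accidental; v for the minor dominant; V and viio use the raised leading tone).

VI65

The pitches F#-A#-C#-E# form a major seventh chord rooted on F#.
F# is scale degree 6 in A# minor, and a major seventh chord on that degree is written VI7.
With A# in the bass the chord is in first inversion, so the figured bass is 65.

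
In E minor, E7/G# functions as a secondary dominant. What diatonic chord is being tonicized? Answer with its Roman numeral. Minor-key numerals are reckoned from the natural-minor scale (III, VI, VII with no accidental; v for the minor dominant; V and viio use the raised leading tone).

iv

The chord is a dominant seventh chord on E.
A dominant resolves down a perfect fifth: E → A. In E minor, A is scale degree 4, i.e. iv.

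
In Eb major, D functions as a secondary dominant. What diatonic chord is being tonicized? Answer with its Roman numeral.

iii

The chord is a major triad on D.
A dominant resolves down a perfect fifth: D → G. In Eb major, G is scale degree 3, i.e. iii.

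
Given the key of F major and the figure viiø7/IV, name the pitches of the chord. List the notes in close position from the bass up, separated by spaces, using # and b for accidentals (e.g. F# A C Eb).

A C Eb G

viiø7/IV is a secondary leading-tone chord. The target IV is Bb in F major; the applied chord is rooted a semitone below, on A.
Building a half-diminished seventh chord on A gives A-C-Eb-G.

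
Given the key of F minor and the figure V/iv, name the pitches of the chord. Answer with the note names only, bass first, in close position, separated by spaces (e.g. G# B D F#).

F A C

The slash means an applied dominant: we want the dominant of iv. In F minor, iv is Bb minor, and its dominant is built on F.
Building a major triad on F gives F-A-C.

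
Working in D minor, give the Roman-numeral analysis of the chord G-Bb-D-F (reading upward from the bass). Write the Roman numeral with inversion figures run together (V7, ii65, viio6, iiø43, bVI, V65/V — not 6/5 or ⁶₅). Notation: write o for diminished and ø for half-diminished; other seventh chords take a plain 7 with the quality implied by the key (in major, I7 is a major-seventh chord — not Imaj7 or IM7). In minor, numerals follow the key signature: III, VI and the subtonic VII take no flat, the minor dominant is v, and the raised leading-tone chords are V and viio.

Stacked in thirds the chord is G-Bb-D-F: a minor seventh chord on G.
G is scale degree 4 in D minor, and a minor seventh chord on that degree is written iv7.

iv7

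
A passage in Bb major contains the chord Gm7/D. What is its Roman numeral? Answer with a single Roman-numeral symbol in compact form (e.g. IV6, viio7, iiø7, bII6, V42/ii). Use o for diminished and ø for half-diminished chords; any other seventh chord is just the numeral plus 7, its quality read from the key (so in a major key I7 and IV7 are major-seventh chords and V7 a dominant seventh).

vi43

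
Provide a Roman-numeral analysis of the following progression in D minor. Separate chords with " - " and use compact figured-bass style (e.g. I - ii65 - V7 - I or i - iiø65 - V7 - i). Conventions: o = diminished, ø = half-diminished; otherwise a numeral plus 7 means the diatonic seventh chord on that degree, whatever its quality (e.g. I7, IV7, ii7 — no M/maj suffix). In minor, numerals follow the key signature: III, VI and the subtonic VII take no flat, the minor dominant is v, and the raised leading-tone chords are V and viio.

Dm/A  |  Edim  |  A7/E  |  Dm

Dm/A: minor triad on D = scale degree 1 → i64.
Edim has root E, degree 2 in D minor, so iio.
A7/E has root A, degree 5 in D minor, so V43.
Dm: minor triad on D = scale degree 1 → i.

i64 - iio - V43 - i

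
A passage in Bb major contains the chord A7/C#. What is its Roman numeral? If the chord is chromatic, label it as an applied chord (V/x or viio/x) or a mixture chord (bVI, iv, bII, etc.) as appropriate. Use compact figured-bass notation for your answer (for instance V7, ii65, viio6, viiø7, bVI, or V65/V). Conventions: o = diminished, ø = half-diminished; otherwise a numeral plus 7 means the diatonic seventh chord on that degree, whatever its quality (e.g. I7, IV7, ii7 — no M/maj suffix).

Stacked in thirds the chord is A-C#-E-G: a dominant seventh chord on A.
A is not a diatonic chord root with this quality in Bb major, but it lies a perfect fifth above D (iii), so the chord functions as an applied dominant of iii.
With C# in the bass the chord is in first inversion, so the figured bass is 65.

V65/iii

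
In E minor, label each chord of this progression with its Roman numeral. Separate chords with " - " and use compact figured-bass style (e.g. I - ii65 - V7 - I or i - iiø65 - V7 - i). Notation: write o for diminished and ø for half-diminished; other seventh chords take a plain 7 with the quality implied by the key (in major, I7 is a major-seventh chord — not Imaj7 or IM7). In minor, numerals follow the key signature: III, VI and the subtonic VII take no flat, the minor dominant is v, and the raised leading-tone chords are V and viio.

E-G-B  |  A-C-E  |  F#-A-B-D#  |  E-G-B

i - iv - V43 - i

E-G-B: minor triad on E = scale degree 1 → i.
A-C-E: minor triad on A = scale degree 4 → iv.
F#-A-B-D# has root B, degree 5 in E minor, so V43.
E-G-B: root E is the tonic; minor triad there is i.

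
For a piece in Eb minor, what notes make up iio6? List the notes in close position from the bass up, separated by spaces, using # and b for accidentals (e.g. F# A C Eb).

In Eb minor, the supertonic is F, and the diatonic chord built there is a diminished triad.
Stacking thirds from F gives F-Ab-Cb.
The figured bass 6 indicates first inversion, placing the third (Ab) in the bass: Ab-Cb-F.

Ab Cb F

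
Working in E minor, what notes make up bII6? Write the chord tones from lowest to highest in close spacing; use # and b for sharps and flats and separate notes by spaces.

A C F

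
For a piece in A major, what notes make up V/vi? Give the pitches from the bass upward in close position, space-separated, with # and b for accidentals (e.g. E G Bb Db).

The slash means an applied dominant: we want the dominant of vi. In A major, vi is F# minor, and its dominant is built on C#.
Building a major triad on C# gives C#-E#-G#.

C# E# G#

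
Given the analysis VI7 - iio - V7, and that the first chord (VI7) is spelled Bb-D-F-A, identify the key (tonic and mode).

D minor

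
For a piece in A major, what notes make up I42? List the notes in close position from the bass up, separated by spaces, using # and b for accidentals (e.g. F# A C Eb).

G# A C# E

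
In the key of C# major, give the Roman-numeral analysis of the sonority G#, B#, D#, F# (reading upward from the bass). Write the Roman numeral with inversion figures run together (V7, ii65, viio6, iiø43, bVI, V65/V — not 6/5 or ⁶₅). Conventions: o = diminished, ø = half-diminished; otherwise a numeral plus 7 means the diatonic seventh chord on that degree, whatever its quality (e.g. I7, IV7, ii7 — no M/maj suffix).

V7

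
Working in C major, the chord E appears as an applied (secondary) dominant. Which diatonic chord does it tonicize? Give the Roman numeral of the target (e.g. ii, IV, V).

vi

The chord is a major triad on E.
A dominant resolves down a perfect fifth: E → A. In C major, A is scale degree 6, i.e. vi.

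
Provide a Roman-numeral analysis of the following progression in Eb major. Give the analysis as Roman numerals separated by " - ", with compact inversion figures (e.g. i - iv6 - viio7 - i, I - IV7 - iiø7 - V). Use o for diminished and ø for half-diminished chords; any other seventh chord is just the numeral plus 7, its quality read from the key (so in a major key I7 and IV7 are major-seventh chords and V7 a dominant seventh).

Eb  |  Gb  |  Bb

Eb: major triad on Eb = scale degree 1 → I.
Gb is non-diatonic — bIII, a mixture chord from Eb minor.
Bb: major triad on Bb = scale degree 5 → V.

I - bIII - V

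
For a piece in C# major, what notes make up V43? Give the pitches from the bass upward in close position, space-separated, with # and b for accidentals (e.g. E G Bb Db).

The numeral's case and figure indicate a dominant seventh chord. In C# major its root, the dominant, is G#.
That chord is spelled G#-B#-D#-F#.
With the 43 figure the chord is in second inversion; from the bass D# upward in close position it reads D#-F#-G#-B#.

D# F# G# B#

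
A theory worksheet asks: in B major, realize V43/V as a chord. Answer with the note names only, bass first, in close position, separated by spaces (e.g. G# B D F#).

The slash means an applied dominant: we want the dominant of V. In B major, V is F# major, and its dominant is built on C#.
Building a dominant seventh chord on C# gives C#-E#-G#-B.
With the 43 figure the chord is in second inversion; from the bass G# upward in close position it reads G#-B-C#-E#.

G# B C# E#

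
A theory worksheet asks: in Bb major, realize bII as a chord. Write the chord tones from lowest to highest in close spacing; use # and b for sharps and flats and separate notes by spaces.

Cb Eb Gb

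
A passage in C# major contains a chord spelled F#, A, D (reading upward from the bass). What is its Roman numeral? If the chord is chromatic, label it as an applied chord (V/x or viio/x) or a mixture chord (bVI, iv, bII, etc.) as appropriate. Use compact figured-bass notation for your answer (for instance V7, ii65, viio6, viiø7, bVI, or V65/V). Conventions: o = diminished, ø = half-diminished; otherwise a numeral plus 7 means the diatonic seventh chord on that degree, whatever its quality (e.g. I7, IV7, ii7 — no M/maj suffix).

bII6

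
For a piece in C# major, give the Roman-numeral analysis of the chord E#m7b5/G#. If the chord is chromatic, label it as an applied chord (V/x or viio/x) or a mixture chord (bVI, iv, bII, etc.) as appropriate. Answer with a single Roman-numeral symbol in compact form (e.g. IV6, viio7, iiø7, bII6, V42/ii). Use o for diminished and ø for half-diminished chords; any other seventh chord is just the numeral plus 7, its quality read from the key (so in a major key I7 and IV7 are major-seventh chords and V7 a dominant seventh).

viiø65/IV

The pitches E#-G#-B-D# form a half-diminished seventh chord rooted on E#.
E# sits a half step below F# (IV in C# major); a diminished chord there is the applied leading-tone chord of IV.
With G# in the bass the chord is in first inversion, so the figured bass is 65.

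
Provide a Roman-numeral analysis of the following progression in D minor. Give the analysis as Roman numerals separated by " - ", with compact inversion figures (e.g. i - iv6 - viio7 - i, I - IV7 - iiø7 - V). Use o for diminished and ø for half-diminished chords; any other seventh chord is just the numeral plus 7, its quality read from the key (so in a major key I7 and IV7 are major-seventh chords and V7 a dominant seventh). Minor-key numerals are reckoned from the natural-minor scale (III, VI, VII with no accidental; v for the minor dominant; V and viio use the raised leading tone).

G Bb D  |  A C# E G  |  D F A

iv - V7 - i

G-Bb-D has root G, degree 4 in D minor, so iv.
A-C#-E-G has root A, degree 5 in D minor, so V7.
D-F-A: minor triad on D = scale degree 1 → i.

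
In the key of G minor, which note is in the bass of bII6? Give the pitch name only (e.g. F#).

C

bII in G minor has root Ab; the chord is Ab-C-Eb.
The figure 6 means first inversion — the third is in the bass.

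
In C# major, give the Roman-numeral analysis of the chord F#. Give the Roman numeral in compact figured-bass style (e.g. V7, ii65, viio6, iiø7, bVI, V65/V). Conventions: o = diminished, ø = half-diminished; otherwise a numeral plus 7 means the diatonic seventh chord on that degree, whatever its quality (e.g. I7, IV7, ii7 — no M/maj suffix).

IV

Stacked in thirds the chord is F#-A#-C#: a major triad on F#.
F# is scale degree 4 in C# major, and a major triad on that degree is written IV.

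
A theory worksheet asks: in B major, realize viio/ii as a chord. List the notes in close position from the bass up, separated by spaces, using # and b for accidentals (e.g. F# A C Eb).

The slash marks an applied leading-tone chord: viio of ii. In B major, ii is C#, so the leading tone to it is B#, a half step below.
Building a diminished triad on B# gives B#-D#-F#.

B# D# F#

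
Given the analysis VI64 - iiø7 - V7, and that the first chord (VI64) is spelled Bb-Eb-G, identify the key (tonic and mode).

G minor

The chord Eb/Bb is a major triad rooted on Eb; its label is VI64.
VI64 on Eb implies Eb is the submediant; that puts the tonic at G, and the uppercase numeral fits minor mode.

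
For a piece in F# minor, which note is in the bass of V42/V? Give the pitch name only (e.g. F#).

The applied chord V42/V is rooted on G#: G#-B#-D#-F#.
The figure 42 means third inversion — the seventh is in the bass.

F#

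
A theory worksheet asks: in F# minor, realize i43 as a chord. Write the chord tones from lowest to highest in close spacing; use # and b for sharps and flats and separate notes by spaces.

The numeral's case and figure indicate a minor seventh chord. In F# minor its root, the first degree, is F#.
Stacking thirds from F# gives F#-A-C#-E.
The figured bass 43 indicates second inversion, placing the fifth (C#) in the bass: C#-E-F#-A.

C# E F# A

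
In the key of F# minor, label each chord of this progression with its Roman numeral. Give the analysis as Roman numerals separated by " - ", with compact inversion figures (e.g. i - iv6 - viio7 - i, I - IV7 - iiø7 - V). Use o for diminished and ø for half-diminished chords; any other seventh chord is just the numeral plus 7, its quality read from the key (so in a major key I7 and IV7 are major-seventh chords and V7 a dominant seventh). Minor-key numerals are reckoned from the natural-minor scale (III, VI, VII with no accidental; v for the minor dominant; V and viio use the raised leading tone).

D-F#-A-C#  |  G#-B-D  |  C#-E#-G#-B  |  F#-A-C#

VI7 - iio - V7 - i

D-F#-A-C#: root D is the submediant; major seventh chord there is VI7.
G#-B-D: root G# is the supertonic; diminished triad there is iio.
C#-E#-G#-B: root C# is the dominant; dominant seventh chord there is V7.
F#-A-C#: minor triad on F# = scale degree 1 → i.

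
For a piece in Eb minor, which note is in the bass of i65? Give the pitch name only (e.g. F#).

Gb

i in Eb minor has root Eb; the chord is Eb-Gb-Bb-Db.
The figure 65 means first inversion — the third is in the bass.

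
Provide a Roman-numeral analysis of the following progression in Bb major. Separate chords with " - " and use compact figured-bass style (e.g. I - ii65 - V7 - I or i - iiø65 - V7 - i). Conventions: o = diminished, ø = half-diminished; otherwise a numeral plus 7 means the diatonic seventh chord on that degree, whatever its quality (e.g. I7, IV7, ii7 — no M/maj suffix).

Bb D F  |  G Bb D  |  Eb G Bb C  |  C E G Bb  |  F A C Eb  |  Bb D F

I - vi - ii65 - V7/V - V7 - I

Bb-D-F: root Bb is the tonic; major triad there is I.
G-Bb-D: minor triad on G = scale degree 6 → vi.
Eb-G-Bb-C has root C, degree 2 in Bb major, so ii65.
C-E-G-Bb: a dominant seventh chord on C, the applied dominant of V → V7/V.
F-A-C-Eb: root F is the dominant; dominant seventh chord there is V7.
Bb-D-F has root Bb, degree 1 in Bb major, so I.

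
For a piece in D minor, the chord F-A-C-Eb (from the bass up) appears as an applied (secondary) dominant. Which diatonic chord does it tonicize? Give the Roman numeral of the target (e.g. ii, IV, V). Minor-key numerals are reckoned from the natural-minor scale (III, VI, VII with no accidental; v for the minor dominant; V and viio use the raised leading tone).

VI

The chord is a dominant seventh chord on F.
A dominant resolves down a perfect fifth: F → Bb. In D minor, Bb is scale degree 6, i.e. VI.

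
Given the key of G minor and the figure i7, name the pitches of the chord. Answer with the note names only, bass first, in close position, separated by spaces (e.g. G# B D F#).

G Bb D F

The numeral's case and figure indicate a minor seventh chord. In G minor its root, the tonic, is G.
Stacking thirds from G gives G-Bb-D-F.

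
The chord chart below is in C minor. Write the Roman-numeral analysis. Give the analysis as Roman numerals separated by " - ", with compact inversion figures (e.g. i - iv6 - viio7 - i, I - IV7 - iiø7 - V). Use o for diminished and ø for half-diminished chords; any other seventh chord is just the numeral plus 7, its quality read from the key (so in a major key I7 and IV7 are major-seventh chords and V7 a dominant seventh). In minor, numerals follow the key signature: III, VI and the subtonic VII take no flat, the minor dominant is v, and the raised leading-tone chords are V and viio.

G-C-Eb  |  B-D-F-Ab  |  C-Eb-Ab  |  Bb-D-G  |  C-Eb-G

G-C-Eb: minor triad on C = scale degree 1 → i64.
B-D-F-Ab: fully diminished seventh chord on B = scale degree 7 → viio7.
C-Eb-Ab has root Ab, degree 6 in C minor, so VI6.
Bb-D-G: minor triad on G = scale degree 5 → v6.
C-Eb-G: root C is the tonic; minor triad there is i.

i64 - viio7 - VI6 - v6 - i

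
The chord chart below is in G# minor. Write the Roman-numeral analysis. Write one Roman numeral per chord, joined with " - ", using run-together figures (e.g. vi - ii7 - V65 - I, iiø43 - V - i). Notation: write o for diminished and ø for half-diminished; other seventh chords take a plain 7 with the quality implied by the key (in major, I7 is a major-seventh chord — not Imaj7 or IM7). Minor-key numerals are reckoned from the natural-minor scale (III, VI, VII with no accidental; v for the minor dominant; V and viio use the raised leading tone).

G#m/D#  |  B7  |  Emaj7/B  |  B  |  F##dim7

G#m/D#: root G# is the tonic; minor triad there is i64.
B7: chromatic; B is V of VI, so V7/VI.
Emaj7/B has root E, degree 6 in G# minor, so VI43.
B: major triad on B = scale degree 3 → III.
F##dim7 has root F##, degree 7 in G# minor, so viio7.

i64 - V7/VI - VI43 - III - viio7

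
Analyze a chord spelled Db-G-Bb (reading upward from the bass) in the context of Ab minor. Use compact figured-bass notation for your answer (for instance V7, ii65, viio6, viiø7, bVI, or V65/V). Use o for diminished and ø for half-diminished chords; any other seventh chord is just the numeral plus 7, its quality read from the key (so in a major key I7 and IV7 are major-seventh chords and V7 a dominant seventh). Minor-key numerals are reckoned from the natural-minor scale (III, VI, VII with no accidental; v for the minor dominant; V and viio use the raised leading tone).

Stacked in thirds the chord is G-Bb-Db: a diminished triad on G.
G is scale degree 7 in Ab minor, and a diminished triad on that degree is written viio.
With Db in the bass the chord is in second inversion, so the figured bass is 64.

viio64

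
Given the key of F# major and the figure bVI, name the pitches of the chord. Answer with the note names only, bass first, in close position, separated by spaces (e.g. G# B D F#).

D F# A

Scale degree 6 in F# major is D#; lowering it a half step gives D. bVI is a major triad on the lowered sixth degree, borrowed from the parallel minor.
So the chord is D-F#-A.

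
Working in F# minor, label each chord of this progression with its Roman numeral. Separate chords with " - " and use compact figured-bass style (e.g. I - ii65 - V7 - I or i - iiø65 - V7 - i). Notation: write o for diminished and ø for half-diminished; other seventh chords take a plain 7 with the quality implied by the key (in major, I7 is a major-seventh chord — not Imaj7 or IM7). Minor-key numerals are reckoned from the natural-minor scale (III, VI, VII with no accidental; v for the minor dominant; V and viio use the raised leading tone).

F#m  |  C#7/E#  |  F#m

i - V65 - i

F#m: minor triad on F# = scale degree 1 → i.
C#7/E#: root C# is the dominant; dominant seventh chord there is V65.
F#m: minor triad on F# = scale degree 1 → i.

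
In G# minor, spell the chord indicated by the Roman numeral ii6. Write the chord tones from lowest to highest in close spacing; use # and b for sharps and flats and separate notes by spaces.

C# E# A#

Scale degree 2 in G# minor is A#; here the chord built on it is altered to a minor triad. ii6 is the minor supertonic, borrowed from the parallel major (the Dorian ii).
So the chord is A#-C#-E#.
The figured bass 6 indicates first inversion, placing the third (C#) in the bass: C#-E#-A#.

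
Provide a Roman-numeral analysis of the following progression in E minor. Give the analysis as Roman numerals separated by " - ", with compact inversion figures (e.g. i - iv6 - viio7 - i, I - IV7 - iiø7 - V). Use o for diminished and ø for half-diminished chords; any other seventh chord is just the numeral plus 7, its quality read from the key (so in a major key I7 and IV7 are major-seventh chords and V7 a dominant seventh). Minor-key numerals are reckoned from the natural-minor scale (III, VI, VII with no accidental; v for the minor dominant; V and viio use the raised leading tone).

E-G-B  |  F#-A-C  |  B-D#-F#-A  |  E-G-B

i - iio - V7 - i

E-G-B: minor triad on E = scale degree 1 → i.
F#-A-C: diminished triad on F# = scale degree 2 → iio.
B-D#-F#-A: dominant seventh chord on B = scale degree 5 → V7.
E-G-B has root E, degree 1 in E minor, so i.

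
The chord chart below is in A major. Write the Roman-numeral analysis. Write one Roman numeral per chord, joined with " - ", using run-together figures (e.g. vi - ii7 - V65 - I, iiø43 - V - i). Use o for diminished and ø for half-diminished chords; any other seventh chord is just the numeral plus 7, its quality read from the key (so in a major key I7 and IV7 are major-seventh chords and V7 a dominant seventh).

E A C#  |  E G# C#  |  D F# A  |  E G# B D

E-A-C# has root A, degree 1 in A major, so I64.
E-G#-C#: minor triad on C# = scale degree 3 → iii6.
D-F#-A: root D is the subdominant; major triad there is IV.
E-G#-B-D has root E, degree 5 in A major, so V7.

I64 - iii6 - IV - V7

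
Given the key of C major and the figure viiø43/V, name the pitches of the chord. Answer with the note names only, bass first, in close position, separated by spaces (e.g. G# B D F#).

The slash marks an applied leading-tone chord: viio of V. In C major, V is G, so the leading tone to it is F#, a half step below.
Building a half-diminished seventh chord on F# gives F#-A-C-E.
With the 43 figure the chord is in second inversion; from the bass C upward in close position it reads C-E-F#-A.

C E F# A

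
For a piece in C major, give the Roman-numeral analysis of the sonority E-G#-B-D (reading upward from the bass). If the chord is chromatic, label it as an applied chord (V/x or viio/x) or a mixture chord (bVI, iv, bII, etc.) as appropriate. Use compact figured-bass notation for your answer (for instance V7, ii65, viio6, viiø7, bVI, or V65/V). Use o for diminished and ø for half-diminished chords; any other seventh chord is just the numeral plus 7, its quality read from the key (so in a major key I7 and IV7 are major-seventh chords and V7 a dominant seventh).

The pitches E-G#-B-D form a dominant seventh chord rooted on E.
E is not a diatonic chord root with this quality in C major, but it lies a perfect fifth above A (vi), so the chord functions as an applied dominant of vi.

V7/vi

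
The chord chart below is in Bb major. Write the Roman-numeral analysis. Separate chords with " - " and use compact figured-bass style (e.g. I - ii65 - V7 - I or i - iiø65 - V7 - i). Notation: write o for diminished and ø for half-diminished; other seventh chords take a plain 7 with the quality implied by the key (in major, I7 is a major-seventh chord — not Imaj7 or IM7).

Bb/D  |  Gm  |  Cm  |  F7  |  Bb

I6 - vi - ii - V7 - I

Bb/D: root Bb is the tonic; major triad there is I6.
Gm: minor triad on G = scale degree 6 → vi.
Cm has root C, degree 2 in Bb major, so ii.
F7 has root F, degree 5 in Bb major, so V7.
Bb has root Bb, degree 1 in Bb major, so I.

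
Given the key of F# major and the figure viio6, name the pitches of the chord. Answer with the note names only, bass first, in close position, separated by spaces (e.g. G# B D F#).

The numeral's case and figure indicate a diminished triad. In F# major its root, scale degree 7, is E#.
Stacking thirds from E# gives E#-G#-B.
The figured bass 6 indicates first inversion, placing the third (G#) in the bass: G#-B-E#.

G# B E#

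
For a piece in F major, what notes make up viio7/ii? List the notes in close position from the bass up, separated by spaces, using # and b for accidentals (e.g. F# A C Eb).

F# A C Eb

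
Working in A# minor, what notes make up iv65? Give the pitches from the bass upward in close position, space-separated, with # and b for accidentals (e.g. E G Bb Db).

In A# minor, the subdominant is D#, and the diatonic chord built there is a minor seventh chord.
That chord is spelled D#-F#-A#-C#.
The figured bass 65 indicates first inversion, placing the third (F#) in the bass: F#-A#-C#-D#.

F# A# C# D#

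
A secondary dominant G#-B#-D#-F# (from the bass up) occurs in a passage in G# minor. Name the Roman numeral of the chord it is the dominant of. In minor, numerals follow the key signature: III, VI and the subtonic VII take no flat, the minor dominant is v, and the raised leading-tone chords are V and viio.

The chord is a dominant seventh chord on G#.
A dominant resolves down a perfect fifth: G# → C#. In G# minor, C# is scale degree 4, i.e. iv.

iv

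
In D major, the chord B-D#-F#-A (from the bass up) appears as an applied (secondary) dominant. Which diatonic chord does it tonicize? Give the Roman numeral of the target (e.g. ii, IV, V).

ii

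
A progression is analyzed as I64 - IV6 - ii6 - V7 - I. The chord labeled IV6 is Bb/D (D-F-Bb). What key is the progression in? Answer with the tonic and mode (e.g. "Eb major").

F major

IV6 is given as D-F-Bb — a major triad with root Bb.
Counting down 3 scale steps from Bb places the tonic on F; a major triad on degree 4 is diatonic only in major.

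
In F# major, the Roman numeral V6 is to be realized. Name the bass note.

V in F# major has root C#; the chord is C#-E#-G#.
The figure 6 means first inversion — the third is in the bass.

E#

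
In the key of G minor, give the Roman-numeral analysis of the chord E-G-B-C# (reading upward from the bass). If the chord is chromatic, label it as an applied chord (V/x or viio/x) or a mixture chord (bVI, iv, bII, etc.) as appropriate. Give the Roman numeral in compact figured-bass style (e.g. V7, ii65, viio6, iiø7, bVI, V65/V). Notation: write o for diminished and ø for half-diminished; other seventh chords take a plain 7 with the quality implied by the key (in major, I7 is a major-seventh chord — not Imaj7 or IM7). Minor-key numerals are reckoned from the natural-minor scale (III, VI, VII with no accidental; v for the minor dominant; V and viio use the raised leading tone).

Stacked in thirds the chord is C#-E-G-B: a half-diminished seventh chord on C#.
C# sits a half step below D (V in G minor); a diminished chord there is the applied leading-tone chord of V.
With E in the bass the chord is in first inversion, so the figured bass is 65.

viiø65/V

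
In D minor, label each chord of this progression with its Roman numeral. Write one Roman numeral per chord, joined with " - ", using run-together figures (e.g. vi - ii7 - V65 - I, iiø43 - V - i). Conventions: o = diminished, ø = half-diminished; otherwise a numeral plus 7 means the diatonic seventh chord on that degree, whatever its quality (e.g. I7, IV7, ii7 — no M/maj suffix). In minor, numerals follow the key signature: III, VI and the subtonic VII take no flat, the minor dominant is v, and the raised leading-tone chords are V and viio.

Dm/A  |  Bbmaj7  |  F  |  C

Dm/A: root D is the tonic; minor triad there is i64.
Bbmaj7 has root Bb, degree 6 in D minor, so VI7.
F has root F, degree 3 in D minor, so III.
C has root C, degree 7 in D minor, so VII.

i64 - VI7 - III - VII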